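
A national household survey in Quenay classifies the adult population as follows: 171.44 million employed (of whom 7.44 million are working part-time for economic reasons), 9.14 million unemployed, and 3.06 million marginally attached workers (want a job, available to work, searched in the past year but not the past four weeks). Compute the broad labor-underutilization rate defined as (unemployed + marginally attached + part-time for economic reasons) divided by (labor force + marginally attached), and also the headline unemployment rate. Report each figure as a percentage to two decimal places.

Labor force = 171.44 + 9.14 = 180.58 million.
Numerator = 9.14 + 3.06 + 7.44 = 19.64 million.
Denominator = 180.58 + 3.06 = 183.64 million.
Broad rate = 19.64 / 183.64 = 10.69%.
Headline unemployment rate = 9.14 / 180.58 = 5.06%.

Broad underutilization rate ≈ 10.69%; headline unemployment rate ≈ 5.06%.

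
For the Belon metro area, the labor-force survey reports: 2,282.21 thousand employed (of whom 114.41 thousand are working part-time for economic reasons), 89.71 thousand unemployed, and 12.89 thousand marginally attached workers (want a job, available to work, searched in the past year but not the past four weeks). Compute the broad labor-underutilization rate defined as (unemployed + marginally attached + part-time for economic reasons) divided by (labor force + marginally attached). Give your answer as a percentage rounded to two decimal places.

Labor force = 2,282.21 + 89.71 = 2,371.92 thousand.
Numerator = 89.71 + 12.89 + 114.41 = 217.01 thousand.
Denominator = 2,371.92 + 12.89 = 2,384.81 thousand.
Broad rate = 217.01 / 2,384.81 = 9.10%.

Broad underutilization rate ≈ 9.10%.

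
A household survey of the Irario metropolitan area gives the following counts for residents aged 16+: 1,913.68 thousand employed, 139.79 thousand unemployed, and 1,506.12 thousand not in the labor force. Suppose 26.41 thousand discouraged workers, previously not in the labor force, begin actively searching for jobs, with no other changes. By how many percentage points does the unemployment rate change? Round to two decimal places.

Initially, labor force = 1,913.68 + 139.79 = 2,053.47 thousand, so u = 139.79/2,053.47 = 6.81%.
After the change, unemployed and labor force both rise by 26.41 → E = 1,913.68, U = 166.20, labor force = 2,079.88 thousand.
New unemployment rate = 166.20 / 2,079.88 = 7.99%.
Change = 7.99% − 6.81% = +1.18 percentage points.

The unemployment rate changes by +1.18 percentage points.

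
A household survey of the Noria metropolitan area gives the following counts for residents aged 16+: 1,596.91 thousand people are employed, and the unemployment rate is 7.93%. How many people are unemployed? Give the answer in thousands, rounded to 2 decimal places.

About 137.54 thousand are unemployed.

Let U be the number unemployed. The labor force is E + U, and U/(E+U) = 0.0793.
So U = 0.0793 × 1,596.91 / (1 − 0.0793) = 126.6350 / 0.9207 ≈ 137.54 thousand.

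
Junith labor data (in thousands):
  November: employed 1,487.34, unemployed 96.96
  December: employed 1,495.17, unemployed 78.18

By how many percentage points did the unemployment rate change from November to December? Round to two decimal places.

November: labor force = 1,487.34 + 96.96 = 1,584.30; u = 96.96/1,584.30 = 6.12%.
December: labor force = 1,495.17 + 78.18 = 1,573.35; u = 78.18/1,573.35 = 4.97%.
Change = 4.97% − 6.12% = −1.15 pp.

The unemployment rate changed by −1.15 percentage points.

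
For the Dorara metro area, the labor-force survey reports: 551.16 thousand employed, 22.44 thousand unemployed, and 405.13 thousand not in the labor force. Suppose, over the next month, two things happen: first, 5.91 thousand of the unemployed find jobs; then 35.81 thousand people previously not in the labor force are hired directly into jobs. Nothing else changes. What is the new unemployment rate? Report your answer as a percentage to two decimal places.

New unemployment rate ≈ 2.71%.

Initially, labor force = 551.16 + 22.44 = 573.60 thousand, so u = 22.44/573.60 = 3.91%.
After the first change, unemployed falls and employed rises by 5.91; labor force unchanged → E = 557.07, U = 16.53, labor force = 573.60 thousand.
After the second change, employed and labor force both rise by 35.81; unemployed unchanged → E = 592.88, U = 16.53, labor force = 609.41 thousand.
New unemployment rate = 16.53 / 609.41 = 2.71%.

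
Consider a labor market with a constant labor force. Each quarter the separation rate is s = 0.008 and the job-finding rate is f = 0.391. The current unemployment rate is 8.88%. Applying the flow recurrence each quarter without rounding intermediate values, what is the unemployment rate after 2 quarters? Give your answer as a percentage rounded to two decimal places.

With a fixed labor force, u_{t+1} = u_t + s·(1−u_t) − f·u_t = u_t·(1−s−f) + s.
Here 1−s−f = 0.601 and s = 0.008.
u_1 = 0.088800 × 0.601 + 0.008 = 0.061369.
u_2 = 0.061369 × 0.601 + 0.008 = 0.044883.

Unemployment rate after two quarters ≈ 4.49%.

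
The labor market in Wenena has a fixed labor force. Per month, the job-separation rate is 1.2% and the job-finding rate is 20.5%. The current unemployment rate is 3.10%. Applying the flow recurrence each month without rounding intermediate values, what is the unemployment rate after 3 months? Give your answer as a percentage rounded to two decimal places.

With a fixed labor force, u_{t+1} = u_t + s·(1−u_t) − f·u_t = u_t·(1−s−f) + s.
Here 1−s−f = 0.783 and s = 0.012.
u_1 = 0.031000 × 0.783 + 0.012 = 0.036273.
u_2 = 0.036273 × 0.783 + 0.012 = 0.040402.
u_3 = 0.040402 × 0.783 + 0.012 = 0.043635.

Unemployment rate after three months ≈ 4.36%.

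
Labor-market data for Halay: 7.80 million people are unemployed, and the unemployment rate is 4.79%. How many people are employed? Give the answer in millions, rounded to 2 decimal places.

Labor force = U / u = 7.80 / 0.0479 ≈ 162.84 million.
Employed = labor force − unemployed = 162.84 − 7.80 = 155.04 million.

About 155.04 million are employed.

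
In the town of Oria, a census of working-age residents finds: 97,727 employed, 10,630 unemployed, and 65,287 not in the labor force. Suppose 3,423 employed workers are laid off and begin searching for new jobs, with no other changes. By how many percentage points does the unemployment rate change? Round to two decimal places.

The unemployment rate changes by +3.16 percentage points.

Initially, labor force = 97,727 + 10,630 = 108,357, so u = 10,630/108,357 = 9.81%.
After the change, employed falls and unemployed rises by 3,423; labor force unchanged → E = 94,304, U = 14,053, labor force = 108,357.
New unemployment rate = 14,053 / 108,357 = 12.97%.
Change = 12.97% − 9.81% = +3.16 percentage points.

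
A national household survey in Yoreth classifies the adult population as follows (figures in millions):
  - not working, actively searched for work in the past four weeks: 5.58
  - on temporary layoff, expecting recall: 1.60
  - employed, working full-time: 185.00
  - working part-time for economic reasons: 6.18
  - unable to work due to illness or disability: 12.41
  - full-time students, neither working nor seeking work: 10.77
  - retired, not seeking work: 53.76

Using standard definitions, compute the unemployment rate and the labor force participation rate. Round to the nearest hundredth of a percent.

Employed = 185.00 + 6.18 = 191.18 million (anyone who worked, including part-time for economic reasons, counts as employed).
Unemployed = 5.58 + 1.60 = 7.18 million (jobless and actively searching, or on temporary layoff).
Labor force = 191.18 + 7.18 = 198.36 million.
Not in labor force = 12.41 + 10.77 + 53.76 = 76.94 million (those not working and not actively searching are outside the labor force).
Civilian working-age population = 198.36 + 76.94 = 275.30 million.
Unemployment rate = 7.18 / 198.36 = 3.62%.
Labor force participation rate = 198.36 / 275.30 = 72.05%.

Unemployment rate ≈ 3.62%; labor force participation rate ≈ 72.05%.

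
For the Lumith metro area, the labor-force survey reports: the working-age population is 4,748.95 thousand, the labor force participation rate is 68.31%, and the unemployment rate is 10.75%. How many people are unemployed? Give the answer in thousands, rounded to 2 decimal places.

About 348.73 thousand are unemployed.

Labor force = 0.6831 × 4,748.95 = 3,244.01 thousand.
Unemployed = 0.1075 × 3,244.01 ≈ 348.73 thousand.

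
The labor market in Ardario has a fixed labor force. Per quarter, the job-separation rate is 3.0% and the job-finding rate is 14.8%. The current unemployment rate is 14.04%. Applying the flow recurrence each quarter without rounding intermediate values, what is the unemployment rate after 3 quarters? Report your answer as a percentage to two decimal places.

Unemployment rate after three quarters ≈ 15.29%.

With a fixed labor force, u_{t+1} = u_t + s·(1−u_t) − f·u_t = u_t·(1−s−f) + s.
Here 1−s−f = 0.822 and s = 0.030.
u_1 = 0.140400 × 0.822 + 0.030 = 0.145409.
u_2 = 0.145409 × 0.822 + 0.030 = 0.149526.
u_3 = 0.149526 × 0.822 + 0.030 = 0.152910.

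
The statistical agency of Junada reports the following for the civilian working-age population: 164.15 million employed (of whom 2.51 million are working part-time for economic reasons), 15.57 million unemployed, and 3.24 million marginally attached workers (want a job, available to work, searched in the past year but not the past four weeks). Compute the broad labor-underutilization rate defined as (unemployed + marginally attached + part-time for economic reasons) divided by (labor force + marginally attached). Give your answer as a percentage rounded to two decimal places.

Broad underutilization rate ≈ 11.65%.

Labor force = 164.15 + 15.57 = 179.72 million.
Numerator = 15.57 + 3.24 + 2.51 = 21.32 million.
Denominator = 179.72 + 3.24 = 182.96 million.
Broad rate = 21.32 / 182.96 = 11.65%.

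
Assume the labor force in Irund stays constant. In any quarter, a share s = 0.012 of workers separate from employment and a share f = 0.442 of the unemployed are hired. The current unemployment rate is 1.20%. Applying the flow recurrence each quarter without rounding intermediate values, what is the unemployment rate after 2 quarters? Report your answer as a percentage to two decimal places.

With a fixed labor force, u_{t+1} = u_t + s·(1−u_t) − f·u_t = u_t·(1−s−f) + s.
Here 1−s−f = 0.546 and s = 0.012.
u_1 = 0.012000 × 0.546 + 0.012 = 0.018552.
u_2 = 0.018552 × 0.546 + 0.012 = 0.022129.

Unemployment rate after two quarters ≈ 2.21%.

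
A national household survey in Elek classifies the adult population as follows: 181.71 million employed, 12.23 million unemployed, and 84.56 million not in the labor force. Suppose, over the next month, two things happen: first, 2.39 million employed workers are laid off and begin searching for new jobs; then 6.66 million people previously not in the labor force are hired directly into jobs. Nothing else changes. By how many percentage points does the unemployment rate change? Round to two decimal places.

Initially, labor force = 181.71 + 12.23 = 193.94 million, so u = 12.23/193.94 = 6.31%.
After the first change, employed falls and unemployed rises by 2.39; labor force unchanged → E = 179.32, U = 14.62, labor force = 193.94 million.
After the second change, employed and labor force both rise by 6.66; unemployed unchanged → E = 185.98, U = 14.62, labor force = 200.60 million.
New unemployment rate = 14.62 / 200.60 = 7.29%.
Change = 7.29% − 6.31% = +0.98 percentage points.

The unemployment rate changes by +0.98 percentage points.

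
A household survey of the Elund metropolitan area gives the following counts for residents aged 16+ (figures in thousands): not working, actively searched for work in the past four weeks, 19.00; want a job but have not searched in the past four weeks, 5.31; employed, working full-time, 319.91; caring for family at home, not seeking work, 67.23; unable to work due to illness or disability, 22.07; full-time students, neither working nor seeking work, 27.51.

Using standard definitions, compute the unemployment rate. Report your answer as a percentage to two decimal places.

Employed = 319.91 thousand.
Unemployed = 19.00 thousand.
Labor force = 319.91 + 19.00 = 338.91 thousand.
Unemployment rate = 19.00 / 338.91 = 5.61%.

Unemployment rate ≈ 5.61%.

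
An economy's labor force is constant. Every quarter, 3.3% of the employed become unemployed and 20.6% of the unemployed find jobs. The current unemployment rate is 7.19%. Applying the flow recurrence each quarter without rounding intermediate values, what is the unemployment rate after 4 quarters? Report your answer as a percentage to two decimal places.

With a fixed labor force, u_{t+1} = u_t + s·(1−u_t) − f·u_t = u_t·(1−s−f) + s.
Here 1−s−f = 0.761 and s = 0.033.
u_1 = 0.071900 × 0.761 + 0.033 = 0.087716.
u_2 = 0.087716 × 0.761 + 0.033 = 0.099752.
u_3 = 0.099752 × 0.761 + 0.033 = 0.108911.
u_4 = 0.108911 × 0.761 + 0.033 = 0.115881.

Unemployment rate after four quarters ≈ 11.59%.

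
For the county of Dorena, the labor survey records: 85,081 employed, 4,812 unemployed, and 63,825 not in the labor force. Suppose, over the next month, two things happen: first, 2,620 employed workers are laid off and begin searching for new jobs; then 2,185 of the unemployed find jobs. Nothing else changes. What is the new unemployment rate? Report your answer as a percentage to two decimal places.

New unemployment rate ≈ 5.84%.

Initially, labor force = 85,081 + 4,812 = 89,893, so u = 4,812/89,893 = 5.35%.
After the first change, employed falls and unemployed rises by 2,620; labor force unchanged → E = 82,461, U = 7,432, labor force = 89,893.
After the second change, unemployed falls and employed rises by 2,185; labor force unchanged → E = 84,646, U = 5,247, labor force = 89,893.
New unemployment rate = 5,247 / 89,893 = 5.84%.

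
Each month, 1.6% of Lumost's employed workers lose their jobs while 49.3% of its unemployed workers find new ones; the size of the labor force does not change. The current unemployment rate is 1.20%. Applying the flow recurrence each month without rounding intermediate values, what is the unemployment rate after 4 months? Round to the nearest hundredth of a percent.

With a fixed labor force, u_{t+1} = u_t + s·(1−u_t) − f·u_t = u_t·(1−s−f) + s.
Here 1−s−f = 0.491 and s = 0.016.
u_1 = 0.012000 × 0.491 + 0.016 = 0.021892.
u_2 = 0.021892 × 0.491 + 0.016 = 0.026749.
u_3 = 0.026749 × 0.491 + 0.016 = 0.029134.
u_4 = 0.029134 × 0.491 + 0.016 = 0.030305.

Unemployment rate after four months ≈ 3.03%.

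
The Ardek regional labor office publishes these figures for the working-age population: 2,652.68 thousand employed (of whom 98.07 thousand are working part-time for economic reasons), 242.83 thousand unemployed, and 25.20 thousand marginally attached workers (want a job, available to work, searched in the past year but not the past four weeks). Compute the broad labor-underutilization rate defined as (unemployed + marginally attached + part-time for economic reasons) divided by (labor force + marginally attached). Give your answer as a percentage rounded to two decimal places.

Broad underutilization rate ≈ 12.53%.

Labor force = 2,652.68 + 242.83 = 2,895.51 thousand.
Numerator = 242.83 + 25.20 + 98.07 = 366.10 thousand.
Denominator = 2,895.51 + 25.20 = 2,920.71 thousand.
Broad rate = 366.10 / 2,920.71 = 12.53%.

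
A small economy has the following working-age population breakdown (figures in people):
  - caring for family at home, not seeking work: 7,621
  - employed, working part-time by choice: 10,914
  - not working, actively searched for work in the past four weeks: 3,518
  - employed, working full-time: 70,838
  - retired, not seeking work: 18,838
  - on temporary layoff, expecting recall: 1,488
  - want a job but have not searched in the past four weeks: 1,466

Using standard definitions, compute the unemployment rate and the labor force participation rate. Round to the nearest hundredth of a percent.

Employed = 10,914 + 70,838 = 81,752.
Unemployed = 3,518 + 1,488 = 5,006 (jobless and actively searching, or on temporary layoff).
Labor force = 81,752 + 5,006 = 86,758.
Not in labor force = 7,621 + 18,838 + 1,466 = 27,925 (those not working and not actively searching are outside the labor force — including those who want a job but have given up searching).
Civilian working-age population = 86,758 + 27,925 = 114,683.
Unemployment rate = 5,006 / 86,758 = 5.77%.
Labor force participation rate = 86,758 / 114,683 = 75.65%.

Unemployment rate ≈ 5.77%; labor force participation rate ≈ 75.65%.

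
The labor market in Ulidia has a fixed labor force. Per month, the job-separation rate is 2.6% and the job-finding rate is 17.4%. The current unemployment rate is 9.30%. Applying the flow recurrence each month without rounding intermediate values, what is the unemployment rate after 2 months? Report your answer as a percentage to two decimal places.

With a fixed labor force, u_{t+1} = u_t + s·(1−u_t) − f·u_t = u_t·(1−s−f) + s.
Here 1−s−f = 0.800 and s = 0.026.
u_1 = 0.093000 × 0.800 + 0.026 = 0.100400.
u_2 = 0.100400 × 0.800 + 0.026 = 0.106320.

Unemployment rate after two months ≈ 10.63%.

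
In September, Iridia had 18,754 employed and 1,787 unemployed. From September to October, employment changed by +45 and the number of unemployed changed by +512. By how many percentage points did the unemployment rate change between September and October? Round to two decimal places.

September: labor force = 18,754 + 1,787 = 20,541; u = 1,787/20,541 = 8.70%.
October: labor force = 18,799 + 2,299 = 21,098; u = 2,299/21,098 = 10.90%.
Change = 10.90% − 8.70% = +2.20 pp.

The unemployment rate changed by +2.20 percentage points.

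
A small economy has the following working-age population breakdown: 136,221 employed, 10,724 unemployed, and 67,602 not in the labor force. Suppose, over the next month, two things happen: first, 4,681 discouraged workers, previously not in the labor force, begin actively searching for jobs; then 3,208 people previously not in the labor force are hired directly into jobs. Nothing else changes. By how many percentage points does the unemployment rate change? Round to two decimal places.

Initially, labor force = 136,221 + 10,724 = 146,945, so u = 10,724/146,945 = 7.30%.
After the first change, unemployed and labor force both rise by 4,681 → E = 136,221, U = 15,405, labor force = 151,626.
After the second change, employed and labor force both rise by 3,208; unemployed unchanged → E = 139,429, U = 15,405, labor force = 154,834.
New unemployment rate = 15,405 / 154,834 = 9.95%.
Change = 9.95% − 7.30% = +2.65 percentage points.

The unemployment rate changes by +2.65 percentage points.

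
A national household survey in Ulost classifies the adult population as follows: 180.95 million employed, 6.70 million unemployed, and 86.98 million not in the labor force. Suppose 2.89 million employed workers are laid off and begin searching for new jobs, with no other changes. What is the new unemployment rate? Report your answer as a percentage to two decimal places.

New unemployment rate ≈ 5.11%.

Initially, labor force = 180.95 + 6.70 = 187.65 million, so u = 6.70/187.65 = 3.57%.
After the change, employed falls and unemployed rises by 2.89; labor force unchanged → E = 178.06, U = 9.59, labor force = 187.65 million.
New unemployment rate = 9.59 / 187.65 = 5.11%.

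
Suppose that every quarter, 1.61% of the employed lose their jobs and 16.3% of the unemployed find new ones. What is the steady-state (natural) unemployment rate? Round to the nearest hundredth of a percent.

At steady state the flows balance: s·E = f·U, so U/(E+U) = s/(s+f).
u* = 1.61 / (1.61 + 16.3) = 1.61 / 17.91 = 8.99%.

Steady-state unemployment rate ≈ 8.99%.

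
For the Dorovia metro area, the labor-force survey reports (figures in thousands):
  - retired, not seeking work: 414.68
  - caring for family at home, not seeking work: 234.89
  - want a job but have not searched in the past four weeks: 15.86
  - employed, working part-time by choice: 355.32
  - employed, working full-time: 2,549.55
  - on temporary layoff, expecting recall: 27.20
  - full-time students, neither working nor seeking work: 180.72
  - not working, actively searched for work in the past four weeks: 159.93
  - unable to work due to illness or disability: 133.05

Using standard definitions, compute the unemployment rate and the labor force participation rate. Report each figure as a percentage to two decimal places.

Employed = 355.32 + 2,549.55 = 2,904.87 thousand.
Unemployed = 27.20 + 159.93 = 187.13 thousand (jobless and actively searching, or on temporary layoff).
Labor force = 2,904.87 + 187.13 = 3,092.00 thousand.
Not in labor force = 414.68 + 234.89 + 15.86 + 180.72 + 133.05 = 979.20 thousand (those not working and not actively searching are outside the labor force — including those who want a job but have given up searching).
Civilian working-age population = 3,092.00 + 979.20 = 4,071.20 thousand.
Unemployment rate = 187.13 / 3,092.00 = 6.05%.
Labor force participation rate = 3,092.00 / 4,071.20 = 75.95%.

Unemployment rate ≈ 6.05%; labor force participation rate ≈ 75.95%.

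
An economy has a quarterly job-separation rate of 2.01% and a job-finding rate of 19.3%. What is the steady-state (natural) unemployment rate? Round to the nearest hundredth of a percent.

At steady state the flows balance: s·E = f·U, so U/(E+U) = s/(s+f).
u* = 2.01 / (2.01 + 19.3) = 2.01 / 21.31 = 9.43%.

Steady-state unemployment rate ≈ 9.43%.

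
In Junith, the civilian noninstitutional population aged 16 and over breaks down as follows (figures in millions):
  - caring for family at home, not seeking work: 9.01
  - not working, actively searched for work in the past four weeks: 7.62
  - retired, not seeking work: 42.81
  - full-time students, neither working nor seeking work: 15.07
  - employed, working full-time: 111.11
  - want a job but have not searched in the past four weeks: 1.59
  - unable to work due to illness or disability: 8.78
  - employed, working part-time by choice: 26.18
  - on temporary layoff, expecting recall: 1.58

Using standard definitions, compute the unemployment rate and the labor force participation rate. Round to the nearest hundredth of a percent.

Unemployment rate ≈ 6.28%; labor force participation rate ≈ 65.47%.

Employed = 111.11 + 26.18 = 137.29 million.
Unemployed = 7.62 + 1.58 = 9.20 million (jobless and actively searching, or on temporary layoff).
Labor force = 137.29 + 9.20 = 146.49 million.
Not in labor force = 9.01 + 42.81 + 15.07 + 1.59 + 8.78 = 77.26 million (those not working and not actively searching are outside the labor force — including those who want a job but have given up searching).
Civilian working-age population = 146.49 + 77.26 = 223.75 million.
Unemployment rate = 9.20 / 146.49 = 6.28%.
Labor force participation rate = 146.49 / 223.75 = 65.47%.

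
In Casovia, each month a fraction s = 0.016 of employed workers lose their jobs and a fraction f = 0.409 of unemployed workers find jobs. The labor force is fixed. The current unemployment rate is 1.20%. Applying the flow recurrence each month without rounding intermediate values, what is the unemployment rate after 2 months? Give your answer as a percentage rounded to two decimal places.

With a fixed labor force, u_{t+1} = u_t + s·(1−u_t) − f·u_t = u_t·(1−s−f) + s.
Here 1−s−f = 0.575 and s = 0.016.
u_1 = 0.012000 × 0.575 + 0.016 = 0.022900.
u_2 = 0.022900 × 0.575 + 0.016 = 0.029167.

Unemployment rate after two months ≈ 2.92%.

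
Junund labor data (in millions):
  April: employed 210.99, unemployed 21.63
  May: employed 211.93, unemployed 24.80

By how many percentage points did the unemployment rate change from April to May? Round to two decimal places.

April: labor force = 210.99 + 21.63 = 232.62; u = 21.63/232.62 = 9.30%.
May: labor force = 211.93 + 24.80 = 236.73; u = 24.80/236.73 = 10.48%.
Change = 10.48% − 9.30% = +1.18 pp.

The unemployment rate changed by +1.18 percentage points.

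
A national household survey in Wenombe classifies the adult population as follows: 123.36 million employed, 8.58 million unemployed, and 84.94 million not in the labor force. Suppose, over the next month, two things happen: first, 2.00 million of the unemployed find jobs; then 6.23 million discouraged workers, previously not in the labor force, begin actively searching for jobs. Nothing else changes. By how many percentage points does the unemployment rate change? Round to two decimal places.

Initially, labor force = 123.36 + 8.58 = 131.94 million, so u = 8.58/131.94 = 6.50%.
After the first change, unemployed falls and employed rises by 2.00; labor force unchanged → E = 125.36, U = 6.58, labor force = 131.94 million.
After the second change, unemployed and labor force both rise by 6.23 → E = 125.36, U = 12.81, labor force = 138.17 million.
New unemployment rate = 12.81 / 138.17 = 9.27%.
Change = 9.27% − 6.50% = +2.77 percentage points.

The unemployment rate changes by +2.77 percentage points.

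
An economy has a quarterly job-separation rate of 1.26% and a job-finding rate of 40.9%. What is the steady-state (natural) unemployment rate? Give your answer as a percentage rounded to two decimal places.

Steady-state unemployment rate ≈ 2.99%.

At steady state the flows balance: s·E = f·U, so U/(E+U) = s/(s+f).
u* = 1.26 / (1.26 + 40.9) = 1.26 / 42.16 = 2.99%.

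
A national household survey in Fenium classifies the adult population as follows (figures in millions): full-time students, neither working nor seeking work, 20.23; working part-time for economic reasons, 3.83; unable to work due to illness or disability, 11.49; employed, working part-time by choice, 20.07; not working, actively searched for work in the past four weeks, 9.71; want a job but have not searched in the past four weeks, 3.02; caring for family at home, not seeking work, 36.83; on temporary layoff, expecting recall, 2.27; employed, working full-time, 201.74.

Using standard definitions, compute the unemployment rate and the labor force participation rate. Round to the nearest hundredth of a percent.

Unemployment rate ≈ 5.04%; labor force participation rate ≈ 76.85%.

Employed = 3.83 + 20.07 + 201.74 = 225.64 million (anyone who worked, including part-time for economic reasons, counts as employed).
Unemployed = 9.71 + 2.27 = 11.98 million (jobless and actively searching, or on temporary layoff).
Labor force = 225.64 + 11.98 = 237.62 million.
Not in labor force = 20.23 + 11.49 + 3.02 + 36.83 = 71.57 million (those not working and not actively searching are outside the labor force — including those who want a job but have given up searching).
Civilian working-age population = 237.62 + 71.57 = 309.19 million.
Unemployment rate = 11.98 / 237.62 = 5.04%.
Labor force participation rate = 237.62 / 309.19 = 76.85%.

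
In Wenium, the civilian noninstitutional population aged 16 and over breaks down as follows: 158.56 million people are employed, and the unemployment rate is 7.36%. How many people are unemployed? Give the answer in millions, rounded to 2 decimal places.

About 12.60 million are unemployed.

Let U be the number unemployed. The labor force is E + U, and U/(E+U) = 0.0736.
So U = 0.0736 × 158.56 / (1 − 0.0736) = 11.6700 / 0.9264 ≈ 12.60 million.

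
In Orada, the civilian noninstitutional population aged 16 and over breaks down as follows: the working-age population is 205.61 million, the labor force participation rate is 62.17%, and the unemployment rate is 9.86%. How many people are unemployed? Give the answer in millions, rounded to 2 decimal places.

About 12.60 million are unemployed.

Labor force = 0.6217 × 205.61 = 127.83 million.
Unemployed = 0.0986 × 127.83 ≈ 12.60 million.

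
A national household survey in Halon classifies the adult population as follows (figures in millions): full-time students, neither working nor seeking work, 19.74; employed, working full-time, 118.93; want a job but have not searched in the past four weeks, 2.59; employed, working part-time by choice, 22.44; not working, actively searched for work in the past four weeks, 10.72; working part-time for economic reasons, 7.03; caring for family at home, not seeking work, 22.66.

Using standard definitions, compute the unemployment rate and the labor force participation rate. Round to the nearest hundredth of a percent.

Unemployment rate ≈ 6.74%; labor force participation rate ≈ 77.96%.

Employed = 118.93 + 22.44 + 7.03 = 148.40 million (anyone who worked, including part-time for economic reasons, counts as employed).
Unemployed = 10.72 million.
Labor force = 148.40 + 10.72 = 159.12 million.
Not in labor force = 19.74 + 2.59 + 22.66 = 44.99 million (those not working and not actively searching are outside the labor force — including those who want a job but have given up searching).
Civilian working-age population = 159.12 + 44.99 = 204.11 million.
Unemployment rate = 10.72 / 159.12 = 6.74%.
Labor force participation rate = 159.12 / 204.11 = 77.96%.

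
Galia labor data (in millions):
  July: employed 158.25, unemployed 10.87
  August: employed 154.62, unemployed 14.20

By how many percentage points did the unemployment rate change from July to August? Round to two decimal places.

The unemployment rate changed by +1.98 percentage points.

July: labor force = 158.25 + 10.87 = 169.12; u = 10.87/169.12 = 6.43%.
August: labor force = 154.62 + 14.20 = 168.82; u = 14.20/168.82 = 8.41%.
Change = 8.41% − 6.43% = +1.98 pp.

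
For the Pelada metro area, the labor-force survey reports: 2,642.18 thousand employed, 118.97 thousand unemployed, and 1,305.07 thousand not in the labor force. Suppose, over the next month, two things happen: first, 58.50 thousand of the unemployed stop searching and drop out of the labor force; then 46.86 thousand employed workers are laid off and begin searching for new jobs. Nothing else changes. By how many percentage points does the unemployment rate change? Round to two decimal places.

The unemployment rate changes by −0.34 percentage points.

Initially, labor force = 2,642.18 + 118.97 = 2,761.15 thousand, so u = 118.97/2,761.15 = 4.31%.
After the first change, unemployed and labor force both fall by 58.50 → E = 2,642.18, U = 60.47, labor force = 2,702.65 thousand.
After the second change, employed falls and unemployed rises by 46.86; labor force unchanged → E = 2,595.32, U = 107.33, labor force = 2,702.65 thousand.
New unemployment rate = 107.33 / 2,702.65 = 3.97%.
Change = 3.97% − 4.31% = −0.34 percentage points.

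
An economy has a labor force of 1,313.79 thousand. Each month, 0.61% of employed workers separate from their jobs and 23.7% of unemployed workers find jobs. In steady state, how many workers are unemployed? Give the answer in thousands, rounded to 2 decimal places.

About 32.97 thousand are unemployed in steady state.

Steady-state unemployment rate u* = s/(s+f) = 0.61/(0.61+23.7) = 0.025093.
Unemployed = u* × labor force = 0.025093 × 1,313.79 ≈ 32.97 thousand.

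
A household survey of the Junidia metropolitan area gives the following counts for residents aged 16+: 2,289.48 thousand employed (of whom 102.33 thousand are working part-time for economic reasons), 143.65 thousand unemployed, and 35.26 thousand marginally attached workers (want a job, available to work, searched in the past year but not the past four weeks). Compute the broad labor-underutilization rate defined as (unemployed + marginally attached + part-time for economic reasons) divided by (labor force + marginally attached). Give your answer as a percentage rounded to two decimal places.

Labor force = 2,289.48 + 143.65 = 2,433.13 thousand.
Numerator = 143.65 + 35.26 + 102.33 = 281.24 thousand.
Denominator = 2,433.13 + 35.26 = 2,468.39 thousand.
Broad rate = 281.24 / 2,468.39 = 11.39%.

Broad underutilization rate ≈ 11.39%.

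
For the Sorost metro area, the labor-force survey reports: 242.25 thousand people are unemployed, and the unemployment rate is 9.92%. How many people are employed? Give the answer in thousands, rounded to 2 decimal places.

About 2,199.79 thousand are employed.

Labor force = U / u = 242.25 / 0.0992 ≈ 2,442.04 thousand.
Employed = labor force − unemployed = 2,442.04 − 242.25 = 2,199.79 thousand.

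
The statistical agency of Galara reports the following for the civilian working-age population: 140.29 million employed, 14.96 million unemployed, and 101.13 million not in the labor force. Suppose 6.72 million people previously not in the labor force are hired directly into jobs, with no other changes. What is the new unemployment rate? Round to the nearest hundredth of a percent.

New unemployment rate ≈ 9.24%.

Initially, labor force = 140.29 + 14.96 = 155.25 million, so u = 14.96/155.25 = 9.64%.
After the change, employed and labor force both rise by 6.72; unemployed unchanged → E = 147.01, U = 14.96, labor force = 161.97 million.
New unemployment rate = 14.96 / 161.97 = 9.24%.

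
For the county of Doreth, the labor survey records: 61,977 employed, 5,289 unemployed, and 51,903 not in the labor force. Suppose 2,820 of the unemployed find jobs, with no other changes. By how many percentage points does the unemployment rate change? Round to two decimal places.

The unemployment rate changes by −4.19 percentage points.

Initially, labor force = 61,977 + 5,289 = 67,266, so u = 5,289/67,266 = 7.86%.
After the change, unemployed falls and employed rises by 2,820; labor force unchanged → E = 64,797, U = 2,469, labor force = 67,266.
New unemployment rate = 2,469 / 67,266 = 3.67%.
Change = 3.67% − 7.86% = −4.19 percentage points.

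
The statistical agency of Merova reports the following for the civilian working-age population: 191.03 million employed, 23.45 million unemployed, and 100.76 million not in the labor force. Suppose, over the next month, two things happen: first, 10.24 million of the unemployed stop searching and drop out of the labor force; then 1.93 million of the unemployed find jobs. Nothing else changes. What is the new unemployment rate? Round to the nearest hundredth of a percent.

New unemployment rate ≈ 5.52%.

Initially, labor force = 191.03 + 23.45 = 214.48 million, so u = 23.45/214.48 = 10.93%.
After the first change, unemployed and labor force both fall by 10.24 → E = 191.03, U = 13.21, labor force = 204.24 million.
After the second change, unemployed falls and employed rises by 1.93; labor force unchanged → E = 192.96, U = 11.28, labor force = 204.24 million.
New unemployment rate = 11.28 / 204.24 = 5.52%.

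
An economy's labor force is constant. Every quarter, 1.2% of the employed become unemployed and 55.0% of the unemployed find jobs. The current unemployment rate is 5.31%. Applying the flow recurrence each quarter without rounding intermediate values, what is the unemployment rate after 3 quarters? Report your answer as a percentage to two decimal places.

Unemployment rate after three quarters ≈ 2.40%.

With a fixed labor force, u_{t+1} = u_t + s·(1−u_t) − f·u_t = u_t·(1−s−f) + s.
Here 1−s−f = 0.438 and s = 0.012.
u_1 = 0.053100 × 0.438 + 0.012 = 0.035258.
u_2 = 0.035258 × 0.438 + 0.012 = 0.027443.
u_3 = 0.027443 × 0.438 + 0.012 = 0.024020.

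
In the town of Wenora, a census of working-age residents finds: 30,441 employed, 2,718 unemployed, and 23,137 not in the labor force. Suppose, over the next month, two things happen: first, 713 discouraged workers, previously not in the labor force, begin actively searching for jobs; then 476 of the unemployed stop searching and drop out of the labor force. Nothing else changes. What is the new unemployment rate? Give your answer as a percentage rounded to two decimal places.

Initially, labor force = 30,441 + 2,718 = 33,159, so u = 2,718/33,159 = 8.20%.
After the first change, unemployed and labor force both rise by 713 → E = 30,441, U = 3,431, labor force = 33,872.
After the second change, unemployed and labor force both fall by 476 → E = 30,441, U = 2,955, labor force = 33,396.
New unemployment rate = 2,955 / 33,396 = 8.85%.

New unemployment rate ≈ 8.85%.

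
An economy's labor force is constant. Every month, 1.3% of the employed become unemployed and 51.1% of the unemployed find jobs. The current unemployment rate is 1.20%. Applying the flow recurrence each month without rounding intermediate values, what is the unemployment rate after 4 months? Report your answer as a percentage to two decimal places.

Unemployment rate after four months ≈ 2.42%.

With a fixed labor force, u_{t+1} = u_t + s·(1−u_t) − f·u_t = u_t·(1−s−f) + s.
Here 1−s−f = 0.476 and s = 0.013.
u_1 = 0.012000 × 0.476 + 0.013 = 0.018712.
u_2 = 0.018712 × 0.476 + 0.013 = 0.021907.
u_3 = 0.021907 × 0.476 + 0.013 = 0.023428.
u_4 = 0.023428 × 0.476 + 0.013 = 0.024152.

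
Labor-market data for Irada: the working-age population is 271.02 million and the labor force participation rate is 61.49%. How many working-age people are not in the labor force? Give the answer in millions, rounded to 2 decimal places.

Share not in the labor force = 1 − 0.6149 = 0.3851.
Not in labor force = 0.3851 × 271.02 ≈ 104.37 million.

About 104.37 million are not in the labor force.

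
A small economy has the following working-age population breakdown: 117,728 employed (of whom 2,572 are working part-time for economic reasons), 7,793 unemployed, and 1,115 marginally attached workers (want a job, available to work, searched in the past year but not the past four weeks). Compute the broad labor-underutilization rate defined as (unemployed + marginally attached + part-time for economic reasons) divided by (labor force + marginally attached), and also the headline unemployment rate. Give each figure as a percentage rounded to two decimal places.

Broad underutilization rate ≈ 9.07%; headline unemployment rate ≈ 6.21%.

Labor force = 117,728 + 7,793 = 125,521.
Numerator = 7,793 + 1,115 + 2,572 = 11,480.
Denominator = 125,521 + 1,115 = 126,636.
Broad rate = 11,480 / 126,636 = 9.07%.
Headline unemployment rate = 7,793 / 125,521 = 6.21%.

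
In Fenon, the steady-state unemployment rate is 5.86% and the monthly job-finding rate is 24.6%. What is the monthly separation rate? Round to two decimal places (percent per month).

From u* = s/(s+f): s = u·f/(1−u).
s = 0.0586 × 24.6 / (1 − 0.0586) = 1.4416 / 0.9414 ≈ 1.53% per month.

Separation rate ≈ 1.53% per month.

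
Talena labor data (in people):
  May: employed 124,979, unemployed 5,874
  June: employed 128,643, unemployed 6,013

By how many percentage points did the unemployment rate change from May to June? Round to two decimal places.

The unemployment rate changed by −0.02 percentage points.

May: labor force = 124,979 + 5,874 = 130,853; u = 5,874/130,853 = 4.49%.
June: labor force = 128,643 + 6,013 = 134,656; u = 6,013/134,656 = 4.47%.
Change = 4.47% − 4.49% = −0.02 pp.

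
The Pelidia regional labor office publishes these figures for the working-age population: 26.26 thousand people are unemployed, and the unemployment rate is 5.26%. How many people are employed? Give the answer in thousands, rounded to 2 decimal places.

Labor force = U / u = 26.26 / 0.0526 ≈ 499.24 thousand.
Employed = labor force − unemployed = 499.24 − 26.26 = 472.98 thousand.

About 472.98 thousand are employed.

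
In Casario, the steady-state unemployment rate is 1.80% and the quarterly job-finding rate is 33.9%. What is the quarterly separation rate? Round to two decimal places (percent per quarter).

From u* = s/(s+f): s = u·f/(1−u).
s = 0.0180 × 33.9 / (1 − 0.0180) = 0.6102 / 0.9820 ≈ 0.62% per quarter.

Separation rate ≈ 0.62% per quarter.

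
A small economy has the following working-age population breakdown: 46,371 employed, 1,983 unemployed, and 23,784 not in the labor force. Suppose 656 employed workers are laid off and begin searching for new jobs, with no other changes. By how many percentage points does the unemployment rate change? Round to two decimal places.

Initially, labor force = 46,371 + 1,983 = 48,354, so u = 1,983/48,354 = 4.10%.
After the change, employed falls and unemployed rises by 656; labor force unchanged → E = 45,715, U = 2,639, labor force = 48,354.
New unemployment rate = 2,639 / 48,354 = 5.46%.
Change = 5.46% − 4.10% = +1.36 percentage points.

The unemployment rate changes by +1.36 percentage points.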